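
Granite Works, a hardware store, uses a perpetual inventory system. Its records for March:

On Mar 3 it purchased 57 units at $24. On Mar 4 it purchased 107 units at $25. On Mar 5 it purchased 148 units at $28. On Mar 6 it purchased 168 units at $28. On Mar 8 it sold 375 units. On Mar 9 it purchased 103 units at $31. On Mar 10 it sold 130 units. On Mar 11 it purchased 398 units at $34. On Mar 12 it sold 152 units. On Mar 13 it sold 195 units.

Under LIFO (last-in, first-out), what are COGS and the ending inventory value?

Mar 8, 375 sold [LIFO — newest first]: 168 @ $28 + 148 @ $28 + 59 @ $25 = $10,323
Mar 10, 130 sold [LIFO — newest first]: 103 @ $31 + 27 @ $25 = $3,868
Mar 12, 152 sold [LIFO — newest first]: 152 @ $34 = $5,168
Mar 13, 195 sold [LIFO — newest first]: 195 @ $34 = $6,630
Total COGS = $10,323 + $3,868 + $5,168 + $6,630 = $25,989
Ending inventory: 57 @ $24 + 21 @ $25 + 51 @ $34 = $3,627

COGS = $25,989; ending inventory = $3,627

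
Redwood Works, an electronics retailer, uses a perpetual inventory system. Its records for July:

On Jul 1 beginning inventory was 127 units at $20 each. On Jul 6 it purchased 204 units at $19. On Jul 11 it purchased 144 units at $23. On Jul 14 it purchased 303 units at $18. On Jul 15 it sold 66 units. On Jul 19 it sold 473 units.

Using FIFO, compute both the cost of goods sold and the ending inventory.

COGS = $10,880; ending inventory = $4,302

Jul 15, 66 sold [FIFO — oldest first]: 66 @ $20 = $1,320
Jul 19, 473 sold [FIFO — oldest first]: 61 @ $20 + 204 @ $19 + 144 @ $23 + 64 @ $18 = $9,560
Total COGS = $1,320 + $9,560 = $10,880
Ending inventory: 239 @ $18 = $4,302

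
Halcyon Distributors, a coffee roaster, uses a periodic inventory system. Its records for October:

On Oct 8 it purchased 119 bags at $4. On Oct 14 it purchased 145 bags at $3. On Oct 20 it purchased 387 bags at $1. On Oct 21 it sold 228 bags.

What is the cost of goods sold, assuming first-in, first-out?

COGS = $803

Oct 21, 228 sold [FIFO — oldest first]: 119 @ $4 + 109 @ $3 = $803
Ending inventory: 36 @ $3 + 387 @ $1 = $495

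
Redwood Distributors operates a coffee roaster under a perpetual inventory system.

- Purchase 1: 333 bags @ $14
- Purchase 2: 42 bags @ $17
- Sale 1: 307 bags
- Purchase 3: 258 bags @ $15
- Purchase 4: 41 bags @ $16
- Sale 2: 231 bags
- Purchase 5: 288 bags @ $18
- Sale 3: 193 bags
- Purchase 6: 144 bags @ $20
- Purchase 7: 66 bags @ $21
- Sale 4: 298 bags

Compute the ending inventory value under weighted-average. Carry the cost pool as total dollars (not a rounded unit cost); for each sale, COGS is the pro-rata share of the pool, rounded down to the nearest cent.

Ending inventory = $2,659.25

After Purchase 1: 333 on hand, pool $4,662.00 (≈ $14.0000 each)
After Purchase 2: 375 on hand, pool $5,376.00 (≈ $14.3360 each)
Sale 1, sell 307: 307/375 × $5,376.00 → $4,401.15
After Purchase 3: 326 on hand, pool $4,844.85 (≈ $14.8615 each)
After Purchase 4: 367 on hand, pool $5,500.85 (≈ $14.9887 each)
Sale 2, sell 231: 231/367 × $5,500.85 → $3,462.38
After Purchase 5: 424 on hand, pool $7,222.47 (≈ $17.0341 each)
Sale 3, sell 193: 193/424 × $7,222.47 → $3,287.58
After Purchase 6: 375 on hand, pool $6,814.89 (≈ $18.1730 each)
After Purchase 7: 441 on hand, pool $8,200.89 (≈ $18.5961 each)
Sale 4, sell 298: 298/441 × $8,200.89 → $5,541.64
Total COGS = $4,401.15 + $3,462.38 + $3,287.58 + $5,541.64 = $16,692.75
Ending inventory (cost pool remaining) = $2,659.25
Check: goods available $19,352.00 = COGS $16,692.75 + ending $2,659.25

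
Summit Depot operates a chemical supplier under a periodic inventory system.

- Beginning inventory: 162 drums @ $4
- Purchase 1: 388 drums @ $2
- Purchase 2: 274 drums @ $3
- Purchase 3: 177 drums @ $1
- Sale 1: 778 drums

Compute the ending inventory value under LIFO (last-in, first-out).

Sale 1 (778) [LIFO — newest first]: 177 @ $1 + 274 @ $3 + 327 @ $2 = $1,653
Ending inventory: 162 @ $4 + 61 @ $2 = $770

Ending inventory = $770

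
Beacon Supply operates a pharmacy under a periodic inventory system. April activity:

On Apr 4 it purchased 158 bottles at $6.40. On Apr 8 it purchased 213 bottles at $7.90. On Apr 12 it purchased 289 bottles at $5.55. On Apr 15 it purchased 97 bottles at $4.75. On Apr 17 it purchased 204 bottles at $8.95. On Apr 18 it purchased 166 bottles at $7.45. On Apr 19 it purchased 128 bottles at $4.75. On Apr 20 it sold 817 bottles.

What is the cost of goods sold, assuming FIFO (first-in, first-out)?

COGS = $5,295.60

Apr 20, 817 sold [FIFO — oldest first]: 158 @ $6.40 + 213 @ $7.90 + 289 @ $5.55 + 97 @ $4.75 + 60 @ $8.95 = $5,295.60
Ending inventory: 144 @ $8.95 + 166 @ $7.45 + 128 @ $4.75 = $3,133.50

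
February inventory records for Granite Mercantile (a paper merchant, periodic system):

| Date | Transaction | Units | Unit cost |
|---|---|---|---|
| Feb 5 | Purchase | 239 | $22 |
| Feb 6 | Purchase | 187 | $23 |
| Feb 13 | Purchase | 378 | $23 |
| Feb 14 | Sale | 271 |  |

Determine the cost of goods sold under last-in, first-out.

Feb 14, 271 sold [LIFO — newest first]: 271 @ $23 = $6,233
Ending inventory: 239 @ $22 + 187 @ $23 + 107 @ $23 = $12,020

COGS = $6,233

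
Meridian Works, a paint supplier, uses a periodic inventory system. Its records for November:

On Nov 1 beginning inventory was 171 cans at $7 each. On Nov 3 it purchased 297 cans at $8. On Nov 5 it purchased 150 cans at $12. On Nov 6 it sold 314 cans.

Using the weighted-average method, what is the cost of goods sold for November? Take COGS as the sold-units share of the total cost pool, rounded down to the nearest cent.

Nov 6, sell 314: 314/618 × $5,373.00 → $2,729.97
Ending inventory (cost pool remaining) = $2,643.03

COGS = $2,729.97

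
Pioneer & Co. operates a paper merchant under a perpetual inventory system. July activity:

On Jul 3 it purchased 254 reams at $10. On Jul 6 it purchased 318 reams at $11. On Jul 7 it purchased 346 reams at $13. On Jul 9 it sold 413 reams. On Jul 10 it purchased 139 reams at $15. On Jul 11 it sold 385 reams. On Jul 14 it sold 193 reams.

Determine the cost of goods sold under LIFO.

Jul 9, 413 sold [LIFO — newest first]: 346 @ $13 + 67 @ $11 = $5,235
Jul 11, 385 sold [LIFO — newest first]: 139 @ $15 + 246 @ $11 = $4,791
Jul 14, 193 sold [LIFO — newest first]: 5 @ $11 + 188 @ $10 = $1,935
Total COGS = $5,235 + $4,791 + $1,935 = $11,961
Ending inventory: 66 @ $10 = $660

COGS = $11,961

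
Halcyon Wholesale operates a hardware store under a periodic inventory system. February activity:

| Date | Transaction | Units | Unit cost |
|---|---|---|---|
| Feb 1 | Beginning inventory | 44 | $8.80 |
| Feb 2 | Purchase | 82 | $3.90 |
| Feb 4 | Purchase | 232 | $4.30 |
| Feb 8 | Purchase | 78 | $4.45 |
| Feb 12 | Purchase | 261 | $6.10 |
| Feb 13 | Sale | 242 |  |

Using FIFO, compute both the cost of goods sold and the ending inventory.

Feb 13, 242 sold [FIFO — oldest first]: 44 @ $8.80 + 82 @ $3.90 + 116 @ $4.30 = $1,205.80
Ending inventory: 116 @ $4.30 + 78 @ $4.45 + 261 @ $6.10 = $2,438.00

COGS = $1,205.80; ending inventory = $2,438.00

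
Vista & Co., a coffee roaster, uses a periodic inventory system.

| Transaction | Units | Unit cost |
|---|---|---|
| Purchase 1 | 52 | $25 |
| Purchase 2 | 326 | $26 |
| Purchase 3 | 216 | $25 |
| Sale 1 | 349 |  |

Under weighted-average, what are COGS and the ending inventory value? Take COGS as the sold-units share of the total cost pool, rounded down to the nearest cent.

Sale 1, sell 349: 349/594 × $15,176.00 → $8,916.53
Ending inventory (cost pool remaining) = $6,259.47

COGS = $8,916.53; ending inventory = $6,259.47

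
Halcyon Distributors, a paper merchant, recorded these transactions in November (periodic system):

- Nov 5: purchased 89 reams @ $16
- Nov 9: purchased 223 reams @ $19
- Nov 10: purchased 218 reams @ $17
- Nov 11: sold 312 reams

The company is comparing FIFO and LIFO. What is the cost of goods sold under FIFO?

FIFO COGS: 89 @ $16 + 223 @ $19 = $5,661
LIFO COGS: 218 @ $17 + 94 @ $19 = $5,492

COGS = $5,661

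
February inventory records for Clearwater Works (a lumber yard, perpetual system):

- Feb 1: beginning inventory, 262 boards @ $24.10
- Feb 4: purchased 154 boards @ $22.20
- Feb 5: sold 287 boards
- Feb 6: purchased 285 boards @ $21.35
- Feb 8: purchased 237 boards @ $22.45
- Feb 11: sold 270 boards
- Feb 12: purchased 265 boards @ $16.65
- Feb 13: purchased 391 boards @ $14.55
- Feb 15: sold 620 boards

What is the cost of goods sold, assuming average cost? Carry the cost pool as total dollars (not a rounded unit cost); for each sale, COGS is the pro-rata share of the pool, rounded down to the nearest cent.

After Feb 1: 262 on hand, pool $6,314.20 (≈ $24.1000 each)
After Feb 4: 416 on hand, pool $9,733.00 (≈ $23.3966 each)
Feb 5, sell 287: 287/416 × $9,733.00 → $6,714.83
After Feb 6: 414 on hand, pool $9,102.92 (≈ $21.9877 each)
After Feb 8: 651 on hand, pool $14,423.57 (≈ $22.1560 each)
Feb 11, sell 270: 270/651 × $14,423.57 → $5,982.12
After Feb 12: 646 on hand, pool $12,853.70 (≈ $19.8974 each)
After Feb 13: 1037 on hand, pool $18,542.75 (≈ $17.8811 each)
Feb 15, sell 620: 620/1037 × $18,542.75 → $11,086.31
Total COGS = $6,714.83 + $5,982.12 + $11,086.31 = $23,783.26
Ending inventory (cost pool remaining) = $7,456.44
Check: goods available $31,239.70 = COGS $23,783.26 + ending $7,456.44

COGS = $23,783.26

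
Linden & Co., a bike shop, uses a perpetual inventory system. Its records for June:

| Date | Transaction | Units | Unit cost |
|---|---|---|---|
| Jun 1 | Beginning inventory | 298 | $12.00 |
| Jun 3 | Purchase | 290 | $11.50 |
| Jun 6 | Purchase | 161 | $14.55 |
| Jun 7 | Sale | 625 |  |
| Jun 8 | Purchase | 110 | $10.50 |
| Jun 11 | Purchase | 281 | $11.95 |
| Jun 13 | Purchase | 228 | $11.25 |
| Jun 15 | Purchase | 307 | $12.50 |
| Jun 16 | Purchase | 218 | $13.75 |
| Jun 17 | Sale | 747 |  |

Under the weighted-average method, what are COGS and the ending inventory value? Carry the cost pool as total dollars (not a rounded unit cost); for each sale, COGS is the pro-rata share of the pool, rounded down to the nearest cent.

After Jun 1: 298 on hand, pool $3,576.00 (≈ $12.0000 each)
After Jun 3: 588 on hand, pool $6,911.00 (≈ $11.7534 each)
After Jun 6: 749 on hand, pool $9,253.55 (≈ $12.3545 each)
Jun 7, sell 625: 625/749 × $9,253.55 → $7,721.58
After Jun 8: 234 on hand, pool $2,686.97 (≈ $11.4828 each)
After Jun 11: 515 on hand, pool $6,044.92 (≈ $11.7377 each)
After Jun 13: 743 on hand, pool $8,609.92 (≈ $11.5880 each)
After Jun 15: 1050 on hand, pool $12,447.42 (≈ $11.8547 each)
After Jun 16: 1268 on hand, pool $15,444.92 (≈ $12.1805 each)
Jun 17, sell 747: 747/1268 × $15,444.92 → $9,098.86
Total COGS = $7,721.58 + $9,098.86 = $16,820.44
Ending inventory (cost pool remaining) = $6,346.06

COGS = $16,820.44; ending inventory = $6,346.06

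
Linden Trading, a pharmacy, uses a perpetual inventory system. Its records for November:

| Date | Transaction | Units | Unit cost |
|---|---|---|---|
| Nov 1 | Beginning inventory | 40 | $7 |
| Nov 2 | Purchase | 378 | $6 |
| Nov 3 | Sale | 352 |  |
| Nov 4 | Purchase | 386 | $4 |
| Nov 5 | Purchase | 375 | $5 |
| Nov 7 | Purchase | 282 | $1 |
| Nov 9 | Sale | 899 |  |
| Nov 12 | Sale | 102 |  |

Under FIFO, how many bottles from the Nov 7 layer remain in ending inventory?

Nov 3, 352 sold [FIFO — oldest first]: 40 @ $7 + 312 @ $6 = $2,152
Nov 9, 899 sold [FIFO — oldest first]: 66 @ $6 + 386 @ $4 + 375 @ $5 + 72 @ $1 = $3,887
Nov 12, 102 sold [FIFO — oldest first]: 102 @ $1 = $102
Total COGS = $2,152 + $3,887 + $102 = $6,141
Ending inventory: 108 @ $1 = $108
Check: goods available $6,249 = COGS $6,141 + ending $108

108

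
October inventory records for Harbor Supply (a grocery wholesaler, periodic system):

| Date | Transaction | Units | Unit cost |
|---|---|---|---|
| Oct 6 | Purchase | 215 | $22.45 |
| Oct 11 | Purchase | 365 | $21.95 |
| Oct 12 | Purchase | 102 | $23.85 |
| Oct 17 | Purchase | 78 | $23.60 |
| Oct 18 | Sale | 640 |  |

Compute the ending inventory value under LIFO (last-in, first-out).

Ending inventory = $2,694.00

Oct 18, 640 sold [LIFO — newest first]: 78 @ $23.60 + 102 @ $23.85 + 365 @ $21.95 + 95 @ $22.45 = $14,418.00
Ending inventory: 120 @ $22.45 = $2,694.00
Check: goods available $17,112.00 = COGS $14,418.00 + ending $2,694.00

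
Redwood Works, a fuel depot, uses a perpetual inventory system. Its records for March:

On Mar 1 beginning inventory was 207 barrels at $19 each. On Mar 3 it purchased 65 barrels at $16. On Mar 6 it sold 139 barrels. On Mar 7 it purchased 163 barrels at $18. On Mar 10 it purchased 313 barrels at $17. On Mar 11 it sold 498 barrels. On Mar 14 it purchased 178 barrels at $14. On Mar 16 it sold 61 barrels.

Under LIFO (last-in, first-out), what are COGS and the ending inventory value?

Mar 6, 139 sold [LIFO — newest first]: 65 @ $16 + 74 @ $19 = $2,446
Mar 11, 498 sold [LIFO — newest first]: 313 @ $17 + 163 @ $18 + 22 @ $19 = $8,673
Mar 16, 61 sold [LIFO — newest first]: 61 @ $14 = $854
Total COGS = $2,446 + $8,673 + $854 = $11,973
Ending inventory: 111 @ $19 + 117 @ $14 = $3,747

COGS = $11,973; ending inventory = $3,747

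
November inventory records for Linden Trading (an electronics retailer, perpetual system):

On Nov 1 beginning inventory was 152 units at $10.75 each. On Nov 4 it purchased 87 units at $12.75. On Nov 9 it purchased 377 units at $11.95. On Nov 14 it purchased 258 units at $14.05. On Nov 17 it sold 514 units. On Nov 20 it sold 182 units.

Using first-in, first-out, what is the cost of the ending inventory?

Ending inventory = $2,500.90

Nov 17, 514 sold [FIFO — oldest first]: 152 @ $10.75 + 87 @ $12.75 + 275 @ $11.95 = $6,029.50
Nov 20, 182 sold [FIFO — oldest first]: 102 @ $11.95 + 80 @ $14.05 = $2,342.90
Total COGS = $6,029.50 + $2,342.90 = $8,372.40
Ending inventory: 178 @ $14.05 = $2,500.90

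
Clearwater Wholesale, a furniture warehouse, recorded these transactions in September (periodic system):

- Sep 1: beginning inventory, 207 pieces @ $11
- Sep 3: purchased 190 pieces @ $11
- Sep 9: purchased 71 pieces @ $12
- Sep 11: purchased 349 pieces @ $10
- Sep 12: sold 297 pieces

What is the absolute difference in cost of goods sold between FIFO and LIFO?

$297

FIFO COGS: 207 @ $11 + 90 @ $11 = $3,267
LIFO COGS: 297 @ $10 = $2,970
Difference = |$3,267 − $2,970| = $297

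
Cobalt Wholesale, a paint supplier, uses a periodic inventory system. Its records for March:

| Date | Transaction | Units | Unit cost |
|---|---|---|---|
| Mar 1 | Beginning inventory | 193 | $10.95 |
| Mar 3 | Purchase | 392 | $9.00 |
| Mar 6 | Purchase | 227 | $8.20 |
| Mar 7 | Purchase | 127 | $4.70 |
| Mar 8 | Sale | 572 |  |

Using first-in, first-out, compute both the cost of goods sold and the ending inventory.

COGS = $5,524.35; ending inventory = $2,575.30

Mar 8, 572 sold [FIFO — oldest first]: 193 @ $10.95 + 379 @ $9.00 = $5,524.35
Ending inventory: 13 @ $9.00 + 227 @ $8.20 + 127 @ $4.70 = $2,575.30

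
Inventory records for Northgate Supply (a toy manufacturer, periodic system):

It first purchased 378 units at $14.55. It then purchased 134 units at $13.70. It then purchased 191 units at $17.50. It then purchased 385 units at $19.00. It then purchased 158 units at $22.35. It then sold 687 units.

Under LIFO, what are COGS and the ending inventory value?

COGS = $13,366.30; ending inventory = $8,158.20

Sale 1 (687) [LIFO — newest first]: 158 @ $22.35 + 385 @ $19.00 + 144 @ $17.50 = $13,366.30
Ending inventory: 378 @ $14.55 + 134 @ $13.70 + 47 @ $17.50 = $8,158.20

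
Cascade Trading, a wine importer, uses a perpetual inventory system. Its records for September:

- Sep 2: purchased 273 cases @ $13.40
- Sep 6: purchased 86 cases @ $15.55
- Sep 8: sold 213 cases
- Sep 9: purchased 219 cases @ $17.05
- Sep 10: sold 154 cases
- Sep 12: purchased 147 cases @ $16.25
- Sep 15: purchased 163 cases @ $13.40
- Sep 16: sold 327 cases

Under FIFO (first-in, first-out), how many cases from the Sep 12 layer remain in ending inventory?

Sep 8, 213 sold [FIFO — oldest first]: 213 @ $13.40 = $2,854.20
Sep 10, 154 sold [FIFO — oldest first]: 60 @ $13.40 + 86 @ $15.55 + 8 @ $17.05 = $2,277.70
Sep 16, 327 sold [FIFO — oldest first]: 211 @ $17.05 + 116 @ $16.25 = $5,482.55
Total COGS = $2,854.20 + $2,277.70 + $5,482.55 = $10,614.45
Ending inventory: 31 @ $16.25 + 163 @ $13.40 = $2,687.95

31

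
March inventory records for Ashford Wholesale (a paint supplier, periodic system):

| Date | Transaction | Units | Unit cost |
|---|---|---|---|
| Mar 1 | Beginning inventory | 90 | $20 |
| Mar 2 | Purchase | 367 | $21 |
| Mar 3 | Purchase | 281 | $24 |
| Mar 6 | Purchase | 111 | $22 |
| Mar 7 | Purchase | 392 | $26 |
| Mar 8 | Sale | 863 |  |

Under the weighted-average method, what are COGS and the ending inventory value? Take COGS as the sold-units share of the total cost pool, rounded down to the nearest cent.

COGS = $20,086.82; ending inventory = $8,798.18

Mar 8, sell 863: 863/1241 × $28,885.00 → $20,086.82
Ending inventory (cost pool remaining) = $8,798.18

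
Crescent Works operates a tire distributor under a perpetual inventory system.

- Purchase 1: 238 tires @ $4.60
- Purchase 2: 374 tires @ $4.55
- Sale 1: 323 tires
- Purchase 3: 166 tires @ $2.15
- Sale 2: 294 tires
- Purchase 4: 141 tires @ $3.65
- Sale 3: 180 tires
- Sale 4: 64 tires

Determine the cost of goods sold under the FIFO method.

COGS = $3,456.35

Sale 1 (323) [FIFO — oldest first]: 238 @ $4.60 + 85 @ $4.55 = $1,481.55
Sale 2 (294) [FIFO — oldest first]: 289 @ $4.55 + 5 @ $2.15 = $1,325.70
Sale 3 (180) [FIFO — oldest first]: 161 @ $2.15 + 19 @ $3.65 = $415.50
Sale 4 (64) [FIFO — oldest first]: 64 @ $3.65 = $233.60
Total COGS = $1,481.55 + $1,325.70 + $415.50 + $233.60 = $3,456.35
Ending inventory: 58 @ $3.65 = $211.70
Check: goods available $3,668.05 = COGS $3,456.35 + ending $211.70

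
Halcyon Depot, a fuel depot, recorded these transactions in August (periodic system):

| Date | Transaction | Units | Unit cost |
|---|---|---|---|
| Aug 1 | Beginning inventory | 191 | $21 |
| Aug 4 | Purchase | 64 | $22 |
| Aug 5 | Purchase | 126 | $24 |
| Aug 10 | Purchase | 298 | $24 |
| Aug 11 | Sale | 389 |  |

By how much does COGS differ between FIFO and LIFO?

FIFO COGS: 191 @ $21 + 64 @ $22 + 126 @ $24 + 8 @ $24 = $8,635
LIFO COGS: 298 @ $24 + 91 @ $24 = $9,336
Difference = |$8,635 − $9,336| = $701

$701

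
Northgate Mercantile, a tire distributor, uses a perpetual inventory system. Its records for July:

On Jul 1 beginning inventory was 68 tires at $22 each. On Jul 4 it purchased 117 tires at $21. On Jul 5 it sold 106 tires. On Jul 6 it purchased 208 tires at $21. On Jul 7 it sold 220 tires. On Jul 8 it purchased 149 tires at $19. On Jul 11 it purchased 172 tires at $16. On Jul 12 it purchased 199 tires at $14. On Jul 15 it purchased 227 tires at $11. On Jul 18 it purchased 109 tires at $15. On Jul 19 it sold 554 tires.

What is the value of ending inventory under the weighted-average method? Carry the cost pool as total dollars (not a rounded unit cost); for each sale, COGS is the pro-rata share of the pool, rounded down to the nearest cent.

Ending inventory = $5,562.90

After Jul 1: 68 on hand, pool $1,496.00 (≈ $22.0000 each)
After Jul 4: 185 on hand, pool $3,953.00 (≈ $21.3676 each)
Jul 5, sell 106: 106/185 × $3,953.00 → $2,264.96
After Jul 6: 287 on hand, pool $6,056.04 (≈ $21.1012 each)
Jul 7, sell 220: 220/287 × $6,056.04 → $4,642.26
After Jul 8: 216 on hand, pool $4,244.78 (≈ $19.6518 each)
After Jul 11: 388 on hand, pool $6,996.78 (≈ $18.0329 each)
After Jul 12: 587 on hand, pool $9,782.78 (≈ $16.6657 each)
After Jul 15: 814 on hand, pool $12,279.78 (≈ $15.0857 each)
After Jul 18: 923 on hand, pool $13,914.78 (≈ $15.0756 each)
Jul 19, sell 554: 554/923 × $13,914.78 → $8,351.88
Total COGS = $2,264.96 + $4,642.26 + $8,351.88 = $15,259.10
Ending inventory (cost pool remaining) = $5,562.90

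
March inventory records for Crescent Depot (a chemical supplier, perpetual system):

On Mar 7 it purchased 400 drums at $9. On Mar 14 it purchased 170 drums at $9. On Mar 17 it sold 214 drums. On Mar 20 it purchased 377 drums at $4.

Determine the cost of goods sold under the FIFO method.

COGS = $1,926

Mar 17, 214 sold [FIFO — oldest first]: 214 @ $9 = $1,926
Ending inventory: 186 @ $9 + 170 @ $9 + 377 @ $4 = $4,712
Check: goods available $6,638 = COGS $1,926 + ending $4,712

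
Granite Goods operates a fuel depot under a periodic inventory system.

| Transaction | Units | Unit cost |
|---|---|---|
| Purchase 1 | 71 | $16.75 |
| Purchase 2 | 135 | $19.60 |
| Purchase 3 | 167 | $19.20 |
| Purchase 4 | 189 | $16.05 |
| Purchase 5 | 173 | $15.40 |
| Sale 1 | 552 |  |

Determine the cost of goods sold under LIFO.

Sale 1 (552) [LIFO — newest first]: 173 @ $15.40 + 189 @ $16.05 + 167 @ $19.20 + 23 @ $19.60 = $9,354.85
Ending inventory: 71 @ $16.75 + 112 @ $19.60 = $3,384.45

COGS = $9,354.85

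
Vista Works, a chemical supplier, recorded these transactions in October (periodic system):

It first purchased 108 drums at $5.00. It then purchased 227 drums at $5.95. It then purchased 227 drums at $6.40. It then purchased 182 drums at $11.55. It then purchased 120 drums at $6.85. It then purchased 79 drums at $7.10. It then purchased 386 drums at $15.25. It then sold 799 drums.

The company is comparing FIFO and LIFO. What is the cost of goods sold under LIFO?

COGS = $9,576.30

FIFO COGS: 108 @ $5.00 + 227 @ $5.95 + 227 @ $6.40 + 182 @ $11.55 + 55 @ $6.85 = $5,822.30
LIFO COGS: 386 @ $15.25 + 79 @ $7.10 + 120 @ $6.85 + 182 @ $11.55 + 32 @ $6.40 = $9,576.30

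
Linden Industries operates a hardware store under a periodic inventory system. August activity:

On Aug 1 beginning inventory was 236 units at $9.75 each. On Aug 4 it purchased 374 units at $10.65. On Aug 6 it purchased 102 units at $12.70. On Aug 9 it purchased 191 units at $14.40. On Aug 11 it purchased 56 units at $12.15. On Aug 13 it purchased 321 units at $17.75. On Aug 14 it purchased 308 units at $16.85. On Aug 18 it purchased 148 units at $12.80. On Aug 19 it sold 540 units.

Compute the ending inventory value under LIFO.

Ending inventory = $15,217.05

Aug 19, 540 sold [LIFO — newest first]: 148 @ $12.80 + 308 @ $16.85 + 84 @ $17.75 = $8,575.20
Ending inventory: 236 @ $9.75 + 374 @ $10.65 + 102 @ $12.70 + 191 @ $14.40 + 56 @ $12.15 + 237 @ $17.75 = $15,217.05
Check: goods available $23,792.25 = COGS $8,575.20 + ending $15,217.05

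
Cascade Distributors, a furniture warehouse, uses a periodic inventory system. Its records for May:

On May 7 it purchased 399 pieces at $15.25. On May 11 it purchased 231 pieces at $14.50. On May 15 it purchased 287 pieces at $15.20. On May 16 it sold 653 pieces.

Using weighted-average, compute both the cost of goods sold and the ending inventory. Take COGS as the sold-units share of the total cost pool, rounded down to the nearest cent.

May 16, sell 653: 653/917 × $13,796.65 → $9,824.65
Ending inventory (cost pool remaining) = $3,972.00
Check: goods available $13,796.65 = COGS $9,824.65 + ending $3,972.00

COGS = $9,824.65; ending inventory = $3,972.00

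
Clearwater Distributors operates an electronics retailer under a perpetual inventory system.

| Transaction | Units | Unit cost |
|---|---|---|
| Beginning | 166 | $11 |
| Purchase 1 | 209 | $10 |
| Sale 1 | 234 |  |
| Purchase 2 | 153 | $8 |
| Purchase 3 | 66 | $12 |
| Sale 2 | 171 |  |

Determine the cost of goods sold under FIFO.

Sale 1 (234) [FIFO — oldest first]: 166 @ $11 + 68 @ $10 = $2,506
Sale 2 (171) [FIFO — oldest first]: 141 @ $10 + 30 @ $8 = $1,650
Total COGS = $2,506 + $1,650 = $4,156
Ending inventory: 123 @ $8 + 66 @ $12 = $1,776
Check: goods available $5,932 = COGS $4,156 + ending $1,776

COGS = $4,156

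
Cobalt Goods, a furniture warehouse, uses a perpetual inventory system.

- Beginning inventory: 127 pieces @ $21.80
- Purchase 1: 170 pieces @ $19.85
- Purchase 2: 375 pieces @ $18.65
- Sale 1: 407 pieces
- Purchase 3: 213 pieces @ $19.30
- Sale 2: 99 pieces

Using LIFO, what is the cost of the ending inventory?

Sale 1 (407) [LIFO — newest first]: 375 @ $18.65 + 32 @ $19.85 = $7,628.95
Sale 2 (99) [LIFO — newest first]: 99 @ $19.30 = $1,910.70
Total COGS = $7,628.95 + $1,910.70 = $9,539.65
Ending inventory: 127 @ $21.80 + 138 @ $19.85 + 114 @ $19.30 = $7,708.10

Ending inventory = $7,708.10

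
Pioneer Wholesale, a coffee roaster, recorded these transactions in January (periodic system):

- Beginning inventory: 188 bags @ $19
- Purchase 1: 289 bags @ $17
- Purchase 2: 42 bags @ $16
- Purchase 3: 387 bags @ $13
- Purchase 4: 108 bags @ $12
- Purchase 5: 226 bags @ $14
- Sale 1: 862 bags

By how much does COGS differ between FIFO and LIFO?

FIFO COGS: 188 @ $19 + 289 @ $17 + 42 @ $16 + 343 @ $13 = $13,616
LIFO COGS: 226 @ $14 + 108 @ $12 + 387 @ $13 + 42 @ $16 + 99 @ $17 = $11,846
Difference = |$13,616 − $11,846| = $1,770

$1,770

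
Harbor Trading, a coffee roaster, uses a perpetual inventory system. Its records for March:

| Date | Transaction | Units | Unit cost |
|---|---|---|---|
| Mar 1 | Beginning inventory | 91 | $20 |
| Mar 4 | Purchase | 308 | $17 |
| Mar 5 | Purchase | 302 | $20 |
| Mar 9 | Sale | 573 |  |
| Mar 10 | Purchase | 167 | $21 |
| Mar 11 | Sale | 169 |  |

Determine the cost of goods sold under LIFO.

Mar 9, 573 sold [LIFO — newest first]: 302 @ $20 + 271 @ $17 = $10,647
Mar 11, 169 sold [LIFO — newest first]: 167 @ $21 + 2 @ $17 = $3,541
Total COGS = $10,647 + $3,541 = $14,188
Ending inventory: 91 @ $20 + 35 @ $17 = $2,415

COGS = $14,188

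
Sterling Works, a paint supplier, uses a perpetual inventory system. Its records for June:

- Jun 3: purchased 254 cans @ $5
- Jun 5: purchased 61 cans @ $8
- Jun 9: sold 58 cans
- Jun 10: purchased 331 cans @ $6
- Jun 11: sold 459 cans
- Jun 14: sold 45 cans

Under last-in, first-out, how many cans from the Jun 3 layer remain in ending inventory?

Jun 9, 58 sold [LIFO — newest first]: 58 @ $8 = $464
Jun 11, 459 sold [LIFO — newest first]: 331 @ $6 + 3 @ $8 + 125 @ $5 = $2,635
Jun 14, 45 sold [LIFO — newest first]: 45 @ $5 = $225
Total COGS = $464 + $2,635 + $225 = $3,324
Ending inventory: 84 @ $5 = $420
Check: goods available $3,744 = COGS $3,324 + ending $420

84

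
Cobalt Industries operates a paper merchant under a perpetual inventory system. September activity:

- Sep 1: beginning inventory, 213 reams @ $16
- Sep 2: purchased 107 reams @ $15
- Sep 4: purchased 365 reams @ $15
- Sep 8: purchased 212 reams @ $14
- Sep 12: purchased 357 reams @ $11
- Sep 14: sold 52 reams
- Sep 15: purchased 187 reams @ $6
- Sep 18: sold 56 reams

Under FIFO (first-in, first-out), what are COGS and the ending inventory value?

Sep 14, 52 sold [FIFO — oldest first]: 52 @ $16 = $832
Sep 18, 56 sold [FIFO — oldest first]: 56 @ $16 = $896
Total COGS = $832 + $896 = $1,728
Ending inventory: 105 @ $16 + 107 @ $15 + 365 @ $15 + 212 @ $14 + 357 @ $11 + 187 @ $6 = $16,777
Check: goods available $18,505 = COGS $1,728 + ending $16,777

COGS = $1,728; ending inventory = $16,777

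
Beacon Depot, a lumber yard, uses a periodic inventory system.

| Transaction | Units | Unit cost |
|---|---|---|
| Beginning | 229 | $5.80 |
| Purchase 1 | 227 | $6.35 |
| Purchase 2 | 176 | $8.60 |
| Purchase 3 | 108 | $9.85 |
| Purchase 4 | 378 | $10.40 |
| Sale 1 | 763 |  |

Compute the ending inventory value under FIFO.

Ending inventory = $3,692.00

Sale 1 (763) [FIFO — oldest first]: 229 @ $5.80 + 227 @ $6.35 + 176 @ $8.60 + 108 @ $9.85 + 23 @ $10.40 = $5,586.25
Ending inventory: 355 @ $10.40 = $3,692.00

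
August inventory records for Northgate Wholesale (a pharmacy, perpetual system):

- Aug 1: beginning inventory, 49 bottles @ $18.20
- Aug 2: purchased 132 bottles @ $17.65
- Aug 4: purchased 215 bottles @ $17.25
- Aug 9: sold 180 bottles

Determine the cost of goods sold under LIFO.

Aug 9, 180 sold [LIFO — newest first]: 180 @ $17.25 = $3,105.00
Ending inventory: 49 @ $18.20 + 132 @ $17.65 + 35 @ $17.25 = $3,825.35

COGS = $3,105.00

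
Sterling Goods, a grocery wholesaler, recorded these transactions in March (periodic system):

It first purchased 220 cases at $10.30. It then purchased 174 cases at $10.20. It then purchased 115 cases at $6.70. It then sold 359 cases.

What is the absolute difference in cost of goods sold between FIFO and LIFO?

$417.50

FIFO COGS: 220 @ $10.30 + 139 @ $10.20 = $3,683.80
LIFO COGS: 115 @ $6.70 + 174 @ $10.20 + 70 @ $10.30 = $3,266.30
Difference = |$3,683.80 − $3,266.30| = $417.50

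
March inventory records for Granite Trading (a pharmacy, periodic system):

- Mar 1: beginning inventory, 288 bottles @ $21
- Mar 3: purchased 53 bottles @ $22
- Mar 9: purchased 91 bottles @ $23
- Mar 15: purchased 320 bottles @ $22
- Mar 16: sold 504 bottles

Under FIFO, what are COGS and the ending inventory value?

COGS = $10,891; ending inventory = $5,456

Mar 16, 504 sold [FIFO — oldest first]: 288 @ $21 + 53 @ $22 + 91 @ $23 + 72 @ $22 = $10,891
Ending inventory: 248 @ $22 = $5,456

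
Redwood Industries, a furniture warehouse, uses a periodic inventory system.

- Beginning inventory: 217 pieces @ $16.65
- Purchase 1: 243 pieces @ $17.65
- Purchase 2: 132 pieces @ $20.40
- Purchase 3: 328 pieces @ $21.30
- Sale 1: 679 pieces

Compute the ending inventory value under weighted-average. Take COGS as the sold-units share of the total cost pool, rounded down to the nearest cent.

Ending inventory = $4,605.51

Sale 1, sell 679: 679/920 × $17,581.20 → $12,975.69
Ending inventory (cost pool remaining) = $4,605.51
Check: goods available $17,581.20 = COGS $12,975.69 + ending $4,605.51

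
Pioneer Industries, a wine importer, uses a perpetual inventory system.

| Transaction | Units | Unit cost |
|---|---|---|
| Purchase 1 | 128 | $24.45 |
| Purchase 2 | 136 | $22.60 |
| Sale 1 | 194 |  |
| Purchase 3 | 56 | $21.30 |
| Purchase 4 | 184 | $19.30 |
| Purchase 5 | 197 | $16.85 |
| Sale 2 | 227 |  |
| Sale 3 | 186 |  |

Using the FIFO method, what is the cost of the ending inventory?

Sale 1 (194) [FIFO — oldest first]: 128 @ $24.45 + 66 @ $22.60 = $4,621.20
Sale 2 (227) [FIFO — oldest first]: 70 @ $22.60 + 56 @ $21.30 + 101 @ $19.30 = $4,724.10
Sale 3 (186) [FIFO — oldest first]: 83 @ $19.30 + 103 @ $16.85 = $3,337.45
Total COGS = $4,621.20 + $4,724.10 + $3,337.45 = $12,682.75
Ending inventory: 94 @ $16.85 = $1,583.90

Ending inventory = $1,583.90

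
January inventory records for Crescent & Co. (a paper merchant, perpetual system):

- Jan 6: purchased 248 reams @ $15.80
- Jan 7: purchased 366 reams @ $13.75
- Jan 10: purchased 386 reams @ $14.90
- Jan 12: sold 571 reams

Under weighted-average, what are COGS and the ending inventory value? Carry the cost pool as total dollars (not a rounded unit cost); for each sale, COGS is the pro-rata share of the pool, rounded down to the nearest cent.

COGS = $8,395.01; ending inventory = $6,307.29

After Jan 6: 248 on hand, pool $3,918.40 (≈ $15.8000 each)
After Jan 7: 614 on hand, pool $8,950.90 (≈ $14.5780 each)
After Jan 10: 1000 on hand, pool $14,702.30 (≈ $14.7023 each)
Jan 12, sell 571: 571/1000 × $14,702.30 → $8,395.01
Ending inventory (cost pool remaining) = $6,307.29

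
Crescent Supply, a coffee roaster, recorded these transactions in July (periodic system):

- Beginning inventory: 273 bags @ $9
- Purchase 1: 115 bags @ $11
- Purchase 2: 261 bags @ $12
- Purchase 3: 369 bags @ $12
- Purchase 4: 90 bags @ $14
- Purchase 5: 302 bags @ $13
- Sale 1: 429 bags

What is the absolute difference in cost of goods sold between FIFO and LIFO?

$1,416

FIFO COGS: 273 @ $9 + 115 @ $11 + 41 @ $12 = $4,214
LIFO COGS: 302 @ $13 + 90 @ $14 + 37 @ $12 = $5,630
Difference = |$4,214 − $5,630| = $1,416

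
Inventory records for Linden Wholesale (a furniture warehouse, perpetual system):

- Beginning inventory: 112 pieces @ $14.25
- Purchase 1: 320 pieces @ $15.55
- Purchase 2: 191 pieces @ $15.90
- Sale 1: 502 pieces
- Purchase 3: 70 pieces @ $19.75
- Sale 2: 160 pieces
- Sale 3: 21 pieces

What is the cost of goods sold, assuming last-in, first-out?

COGS = $10,848.90

Sale 1 (502) [LIFO — newest first]: 191 @ $15.90 + 311 @ $15.55 = $7,872.95
Sale 2 (160) [LIFO — newest first]: 70 @ $19.75 + 9 @ $15.55 + 81 @ $14.25 = $2,676.70
Sale 3 (21) [LIFO — newest first]: 21 @ $14.25 = $299.25
Total COGS = $7,872.95 + $2,676.70 + $299.25 = $10,848.90
Ending inventory: 10 @ $14.25 = $142.50
Check: goods available $10,991.40 = COGS $10,848.90 + ending $142.50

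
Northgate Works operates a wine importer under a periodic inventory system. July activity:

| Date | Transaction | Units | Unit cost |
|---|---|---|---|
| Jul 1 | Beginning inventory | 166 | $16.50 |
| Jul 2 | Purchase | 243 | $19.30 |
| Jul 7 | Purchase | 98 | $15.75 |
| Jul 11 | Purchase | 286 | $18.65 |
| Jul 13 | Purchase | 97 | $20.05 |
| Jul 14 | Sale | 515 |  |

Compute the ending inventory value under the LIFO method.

Jul 14, 515 sold [LIFO — newest first]: 97 @ $20.05 + 286 @ $18.65 + 98 @ $15.75 + 34 @ $19.30 = $9,478.45
Ending inventory: 166 @ $16.50 + 209 @ $19.30 = $6,772.70

Ending inventory = $6,772.70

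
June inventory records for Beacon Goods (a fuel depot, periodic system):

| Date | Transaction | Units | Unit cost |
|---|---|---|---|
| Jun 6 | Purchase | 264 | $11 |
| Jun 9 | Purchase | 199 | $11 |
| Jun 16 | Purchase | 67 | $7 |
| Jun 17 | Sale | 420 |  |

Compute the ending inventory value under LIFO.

Jun 17, 420 sold [LIFO — newest first]: 67 @ $7 + 199 @ $11 + 154 @ $11 = $4,352
Ending inventory: 110 @ $11 = $1,210

Ending inventory = $1,210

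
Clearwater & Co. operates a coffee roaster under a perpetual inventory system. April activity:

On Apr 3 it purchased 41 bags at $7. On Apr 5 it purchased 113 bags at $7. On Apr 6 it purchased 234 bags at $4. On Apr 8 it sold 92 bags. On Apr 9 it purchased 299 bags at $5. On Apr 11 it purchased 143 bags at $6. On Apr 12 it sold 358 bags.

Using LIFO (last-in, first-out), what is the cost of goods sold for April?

Apr 8, 92 sold [LIFO — newest first]: 92 @ $4 = $368
Apr 12, 358 sold [LIFO — newest first]: 143 @ $6 + 215 @ $5 = $1,933
Total COGS = $368 + $1,933 = $2,301
Ending inventory: 41 @ $7 + 113 @ $7 + 142 @ $4 + 84 @ $5 = $2,066

COGS = $2,301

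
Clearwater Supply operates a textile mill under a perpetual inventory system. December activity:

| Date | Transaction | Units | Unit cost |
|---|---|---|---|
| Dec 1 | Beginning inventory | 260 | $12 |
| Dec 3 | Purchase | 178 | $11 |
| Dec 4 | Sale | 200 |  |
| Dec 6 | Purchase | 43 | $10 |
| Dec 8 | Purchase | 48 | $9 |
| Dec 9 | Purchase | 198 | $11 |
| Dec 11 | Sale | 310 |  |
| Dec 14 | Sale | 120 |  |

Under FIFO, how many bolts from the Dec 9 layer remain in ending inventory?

97

Dec 4, 200 sold [FIFO — oldest first]: 200 @ $12 = $2,400
Dec 11, 310 sold [FIFO — oldest first]: 60 @ $12 + 178 @ $11 + 43 @ $10 + 29 @ $9 = $3,369
Dec 14, 120 sold [FIFO — oldest first]: 19 @ $9 + 101 @ $11 = $1,282
Total COGS = $2,400 + $3,369 + $1,282 = $7,051
Ending inventory: 97 @ $11 = $1,067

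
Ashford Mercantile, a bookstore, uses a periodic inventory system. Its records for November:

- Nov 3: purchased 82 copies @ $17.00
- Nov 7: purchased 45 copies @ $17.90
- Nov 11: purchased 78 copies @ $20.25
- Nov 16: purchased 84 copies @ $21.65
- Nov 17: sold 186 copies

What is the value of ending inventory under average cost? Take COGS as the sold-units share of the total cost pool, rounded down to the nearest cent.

Nov 17, sell 186: 186/289 × $5,597.60 → $3,602.60
Ending inventory (cost pool remaining) = $1,995.00
Check: goods available $5,597.60 = COGS $3,602.60 + ending $1,995.00

Ending inventory = $1,995.00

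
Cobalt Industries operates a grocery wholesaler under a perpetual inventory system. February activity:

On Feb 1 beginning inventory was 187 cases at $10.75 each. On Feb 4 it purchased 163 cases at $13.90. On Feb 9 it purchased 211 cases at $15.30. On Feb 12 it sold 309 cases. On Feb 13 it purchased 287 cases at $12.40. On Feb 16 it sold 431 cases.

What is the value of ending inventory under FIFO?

Feb 12, 309 sold [FIFO — oldest first]: 187 @ $10.75 + 122 @ $13.90 = $3,706.05
Feb 16, 431 sold [FIFO — oldest first]: 41 @ $13.90 + 211 @ $15.30 + 179 @ $12.40 = $6,017.80
Total COGS = $3,706.05 + $6,017.80 = $9,723.85
Ending inventory: 108 @ $12.40 = $1,339.20
Check: goods available $11,063.05 = COGS $9,723.85 + ending $1,339.20

Ending inventory = $1,339.20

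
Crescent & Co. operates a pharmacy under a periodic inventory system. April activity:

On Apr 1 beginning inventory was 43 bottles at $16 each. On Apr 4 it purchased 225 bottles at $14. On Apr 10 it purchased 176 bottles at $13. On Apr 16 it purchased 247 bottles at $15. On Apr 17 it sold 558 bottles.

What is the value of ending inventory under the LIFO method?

Ending inventory = $1,948

Apr 17, 558 sold [LIFO — newest first]: 247 @ $15 + 176 @ $13 + 135 @ $14 = $7,883
Ending inventory: 43 @ $16 + 90 @ $14 = $1,948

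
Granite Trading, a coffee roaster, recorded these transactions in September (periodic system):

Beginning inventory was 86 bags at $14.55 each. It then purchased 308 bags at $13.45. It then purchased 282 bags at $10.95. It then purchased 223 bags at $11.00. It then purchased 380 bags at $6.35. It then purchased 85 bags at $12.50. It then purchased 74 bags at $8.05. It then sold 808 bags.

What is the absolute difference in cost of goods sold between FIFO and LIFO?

$2,905.90

FIFO COGS: 86 @ $14.55 + 308 @ $13.45 + 282 @ $10.95 + 132 @ $11.00 = $9,933.80
LIFO COGS: 74 @ $8.05 + 85 @ $12.50 + 380 @ $6.35 + 223 @ $11.00 + 46 @ $10.95 = $7,027.90
Difference = |$9,933.80 − $7,027.90| = $2,905.90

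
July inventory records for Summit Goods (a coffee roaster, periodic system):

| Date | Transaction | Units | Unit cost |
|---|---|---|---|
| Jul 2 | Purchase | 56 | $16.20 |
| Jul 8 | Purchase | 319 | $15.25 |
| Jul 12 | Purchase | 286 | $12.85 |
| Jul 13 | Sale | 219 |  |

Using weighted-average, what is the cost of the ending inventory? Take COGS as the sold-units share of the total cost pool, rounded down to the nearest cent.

Ending inventory = $6,317.09

Jul 13, sell 219: 219/661 × $9,447.05 → $3,129.96
Ending inventory (cost pool remaining) = $6,317.09
Check: goods available $9,447.05 = COGS $3,129.96 + ending $6,317.09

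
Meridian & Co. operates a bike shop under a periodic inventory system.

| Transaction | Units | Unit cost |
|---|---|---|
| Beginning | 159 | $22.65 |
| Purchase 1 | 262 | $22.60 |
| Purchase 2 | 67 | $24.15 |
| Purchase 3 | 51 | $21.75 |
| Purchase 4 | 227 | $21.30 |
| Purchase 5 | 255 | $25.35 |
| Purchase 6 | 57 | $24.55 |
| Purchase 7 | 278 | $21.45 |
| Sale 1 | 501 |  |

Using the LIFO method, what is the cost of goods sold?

Sale 1 (501) [LIFO — newest first]: 278 @ $21.45 + 57 @ $24.55 + 166 @ $25.35 = $11,570.55
Ending inventory: 159 @ $22.65 + 262 @ $22.60 + 67 @ $24.15 + 51 @ $21.75 + 227 @ $21.30 + 89 @ $25.35 = $19,341.10

COGS = $11,570.55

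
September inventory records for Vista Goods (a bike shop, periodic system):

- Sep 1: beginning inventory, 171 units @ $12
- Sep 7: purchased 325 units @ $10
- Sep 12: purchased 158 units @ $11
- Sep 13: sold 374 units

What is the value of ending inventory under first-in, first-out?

Ending inventory = $2,958

Sep 13, 374 sold [FIFO — oldest first]: 171 @ $12 + 203 @ $10 = $4,082
Ending inventory: 122 @ $10 + 158 @ $11 = $2,958
Check: goods available $7,040 = COGS $4,082 + ending $2,958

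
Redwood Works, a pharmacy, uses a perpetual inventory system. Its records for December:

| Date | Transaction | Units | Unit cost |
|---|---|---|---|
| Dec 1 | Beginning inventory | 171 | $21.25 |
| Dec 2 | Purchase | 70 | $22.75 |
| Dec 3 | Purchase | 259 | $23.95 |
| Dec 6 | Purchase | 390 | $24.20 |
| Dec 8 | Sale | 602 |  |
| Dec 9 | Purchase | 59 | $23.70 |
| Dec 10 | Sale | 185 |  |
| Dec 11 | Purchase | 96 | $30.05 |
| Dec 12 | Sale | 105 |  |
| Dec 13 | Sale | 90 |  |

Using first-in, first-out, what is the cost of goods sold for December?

Dec 8, 602 sold [FIFO — oldest first]: 171 @ $21.25 + 70 @ $22.75 + 259 @ $23.95 + 102 @ $24.20 = $13,897.70
Dec 10, 185 sold [FIFO — oldest first]: 185 @ $24.20 = $4,477.00
Dec 12, 105 sold [FIFO — oldest first]: 103 @ $24.20 + 2 @ $23.70 = $2,540.00
Dec 13, 90 sold [FIFO — oldest first]: 57 @ $23.70 + 33 @ $30.05 = $2,342.55
Total COGS = $13,897.70 + $4,477.00 + $2,540.00 + $2,342.55 = $23,257.25
Ending inventory: 63 @ $30.05 = $1,893.15

COGS = $23,257.25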